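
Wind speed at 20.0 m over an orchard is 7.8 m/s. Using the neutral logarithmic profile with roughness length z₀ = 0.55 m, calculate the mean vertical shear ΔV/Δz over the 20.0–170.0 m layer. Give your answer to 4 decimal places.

Log law: V₂ = V₁ · ln(z₂/z₀)/ln(z₁/z₀) = 7.8 × 5.7336/3.5936 = 12.4451 m/s
ΔV/Δz = (12.4451 − 7.8)/(170.0 − 20.0) = 4.6451/150.0000 = 0.03097 m/s/m

0.0310 m/s/m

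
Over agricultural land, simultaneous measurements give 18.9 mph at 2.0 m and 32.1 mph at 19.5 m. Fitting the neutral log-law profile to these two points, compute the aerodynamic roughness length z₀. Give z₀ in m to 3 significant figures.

Log law: V(z) ∝ ln(z/z₀). With r = V₁/V₂ = 18.9/32.1 = 0.58879,
r · ln(z₂/z₀) = ln(z₁/z₀) ⇒ ln z₀ = (ln z₁ − r·ln z₂)/(1 − r)
ln z₀ = (0.69315 − 0.58879×2.97041) / 0.41121 = -2.5675
z₀ = exp(-2.5675) = 0.07673 m

z₀ ≈ 0.0767 m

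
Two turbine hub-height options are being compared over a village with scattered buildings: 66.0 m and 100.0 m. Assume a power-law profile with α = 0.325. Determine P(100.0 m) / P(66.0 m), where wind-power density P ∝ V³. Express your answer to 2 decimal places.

Speed ratio: V_B/V_A = (z_B/z_A)^α = (100.0/66.0)^0.325 = (1.5152)^0.325 = 1.14459
Power-density ratio: P_B/P_A = (V_B/V_A)³ = (1.14459)³ = 1.49949

1.50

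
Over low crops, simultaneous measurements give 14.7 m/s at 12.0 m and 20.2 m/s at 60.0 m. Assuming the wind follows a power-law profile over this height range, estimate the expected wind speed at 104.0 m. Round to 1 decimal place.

First find α: α = ln(V₂/V₁)/ln(z₂/z₁) = ln(20.2/14.7)/ln(60.0/12.0) = 0.31784/1.60944 = 0.1975
Extrapolate from 60.0 m to 104.0 m: V₃ = 20.2 × (104.0/60.0)^0.1975 = 20.2 × 1.1147 = 22.5178 m/s

22.5 m/s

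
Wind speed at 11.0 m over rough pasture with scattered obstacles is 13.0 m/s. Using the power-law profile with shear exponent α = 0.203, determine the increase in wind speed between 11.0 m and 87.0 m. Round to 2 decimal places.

6.78 m/s

Power law: V₂ = V₁ · (z₂/z₁)^α = 13.0 × (7.9091)^0.203 = 19.7817 m/s
ΔV = 19.7817 − 13.0 = 6.7817 m/s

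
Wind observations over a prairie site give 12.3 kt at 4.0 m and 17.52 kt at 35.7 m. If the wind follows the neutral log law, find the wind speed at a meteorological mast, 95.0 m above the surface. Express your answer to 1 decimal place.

19.9 kt

Log law: V ∝ ln(z/z₀). From the pair, with r = V₁/V₂ = 0.70205,
ln z₀ = (ln z₁ − r·ln z₂)/(1 − r) = (1.3863 − 0.70205×3.5752)/0.29795 = -3.7714 → z₀ = 0.02302 m
V₃ = V₁ · ln(z₃/z₀)/ln(z₁/z₀) = 12.3 × 8.3252/5.1576 = 19.8541 kt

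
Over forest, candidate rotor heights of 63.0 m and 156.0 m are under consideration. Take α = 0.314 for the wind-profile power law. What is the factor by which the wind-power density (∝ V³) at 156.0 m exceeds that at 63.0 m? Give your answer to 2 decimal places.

Speed ratio: V_B/V_A = (z_B/z_A)^α = (156.0/63.0)^0.314 = (2.4762)^0.314 = 1.32938
Power-density ratio: P_B/P_A = (V_B/V_A)³ = (1.32938)³ = 2.34933

2.35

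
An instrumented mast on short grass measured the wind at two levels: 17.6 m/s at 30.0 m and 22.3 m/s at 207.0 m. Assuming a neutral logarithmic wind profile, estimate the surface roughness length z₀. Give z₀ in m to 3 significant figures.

Log law: V(z) ∝ ln(z/z₀). With r = V₁/V₂ = 17.6/22.3 = 0.78924,
r · ln(z₂/z₀) = ln(z₁/z₀) ⇒ ln z₀ = (ln z₁ − r·ln z₂)/(1 − r)
ln z₀ = (3.40120 − 0.78924×5.33272) / 0.21076 = -3.8317
z₀ = exp(-3.8317) = 0.02167 m

z₀ ≈ 0.0217 m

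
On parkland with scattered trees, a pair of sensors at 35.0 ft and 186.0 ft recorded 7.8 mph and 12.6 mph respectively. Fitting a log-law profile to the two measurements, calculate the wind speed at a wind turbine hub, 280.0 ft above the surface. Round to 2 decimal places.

Log law: V ∝ ln(z/z₀). From the pair, with r = V₁/V₂ = 0.61905,
ln z₀ = (ln z₁ − r·ln z₂)/(1 − r) = (3.5553 − 0.61905×5.2257)/0.38095 = 0.8410 → z₀ = 2.319 ft
V₃ = V₁ · ln(z₃/z₀)/ln(z₁/z₀) = 7.8 × 4.7938/2.7144 = 13.7754 mph

13.78 mph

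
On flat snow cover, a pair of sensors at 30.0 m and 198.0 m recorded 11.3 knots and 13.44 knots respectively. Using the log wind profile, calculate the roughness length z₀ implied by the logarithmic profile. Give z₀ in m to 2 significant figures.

Log law: V(z) ∝ ln(z/z₀). With r = V₁/V₂ = 11.3/13.44 = 0.84077,
r · ln(z₂/z₀) = ln(z₁/z₀) ⇒ ln z₀ = (ln z₁ − r·ln z₂)/(1 − r)
ln z₀ = (3.40120 − 0.84077×5.28827) / 0.15923 = -6.5632
z₀ = exp(-6.5632) = 0.001411 m

z₀ ≈ 0.0014 m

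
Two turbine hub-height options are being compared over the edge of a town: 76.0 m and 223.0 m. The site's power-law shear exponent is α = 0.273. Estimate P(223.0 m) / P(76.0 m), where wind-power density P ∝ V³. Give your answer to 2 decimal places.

Speed ratio: V_B/V_A = (z_B/z_A)^α = (223.0/76.0)^0.273 = (2.9342)^0.273 = 1.34161
Power-density ratio: P_B/P_A = (V_B/V_A)³ = (1.34161)³ = 2.41477

2.41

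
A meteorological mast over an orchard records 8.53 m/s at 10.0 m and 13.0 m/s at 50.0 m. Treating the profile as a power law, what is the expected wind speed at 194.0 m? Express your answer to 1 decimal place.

18.5 m/s

First find α: α = ln(V₂/V₁)/ln(z₂/z₁) = ln(13.0/8.53)/ln(50.0/10.0) = 0.42136/1.60944 = 0.2618
Extrapolate from 50.0 m to 194.0 m: V₃ = 13.0 × (194.0/50.0)^0.2618 = 13.0 × 1.4261 = 18.5397 m/s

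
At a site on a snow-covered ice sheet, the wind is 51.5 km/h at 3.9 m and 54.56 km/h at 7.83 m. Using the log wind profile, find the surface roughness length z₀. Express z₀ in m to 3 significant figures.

Log law: V(z) ∝ ln(z/z₀). With r = V₁/V₂ = 51.5/54.56 = 0.94391,
r · ln(z₂/z₀) = ln(z₁/z₀) ⇒ ln z₀ = (ln z₁ − r·ln z₂)/(1 − r)
ln z₀ = (1.36098 − 0.94391×2.05796) / 0.05609 = -10.3693
z₀ = exp(-10.3693) = 0.00003138 m

z₀ ≈ 0.0000314 m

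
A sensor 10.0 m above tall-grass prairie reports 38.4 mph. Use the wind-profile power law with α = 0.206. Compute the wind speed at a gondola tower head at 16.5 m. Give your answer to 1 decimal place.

Power-law profile: V₂ = V₁ · (z₂/z₁)^α
V₂ = 38.4 × (16.5/10.0)^0.206 = 38.4 × (1.6500)^0.206
    = 38.4 × 1.1087 = 42.5729 mph

42.6 mph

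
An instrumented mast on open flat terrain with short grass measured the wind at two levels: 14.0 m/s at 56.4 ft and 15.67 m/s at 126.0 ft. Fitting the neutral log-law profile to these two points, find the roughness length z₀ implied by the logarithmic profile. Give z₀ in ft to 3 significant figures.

Log law: V(z) ∝ ln(z/z₀). With r = V₁/V₂ = 14.0/15.67 = 0.89343,
r · ln(z₂/z₀) = ln(z₁/z₀) ⇒ ln z₀ = (ln z₁ − r·ln z₂)/(1 − r)
ln z₀ = (4.03247 − 0.89343×4.83628) / 0.10657 = -2.7061
z₀ = exp(-2.7061) = 0.06680 ft

z₀ ≈ 0.0668 ft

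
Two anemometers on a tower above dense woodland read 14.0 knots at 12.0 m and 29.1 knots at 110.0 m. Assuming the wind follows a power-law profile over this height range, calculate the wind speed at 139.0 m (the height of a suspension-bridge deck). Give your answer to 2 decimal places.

31.44 knots

First find α: α = ln(V₂/V₁)/ln(z₂/z₁) = ln(29.1/14.0)/ln(110.0/12.0) = 0.73168/2.21557 = 0.3302
Extrapolate from 110.0 m to 139.0 m: V₃ = 29.1 × (139.0/110.0)^0.3302 = 29.1 × 1.0803 = 31.4379 knots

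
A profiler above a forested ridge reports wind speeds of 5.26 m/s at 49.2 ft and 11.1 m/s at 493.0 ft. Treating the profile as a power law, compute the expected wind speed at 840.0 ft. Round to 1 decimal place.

13.2 m/s

First find α: α = ln(V₂/V₁)/ln(z₂/z₁) = ln(11.1/5.26)/ln(493.0/49.2) = 0.74681/2.30462 = 0.3241
Extrapolate from 493.0 ft to 840.0 ft: V₃ = 11.1 × (840.0/493.0)^0.3241 = 11.1 × 1.1885 = 13.1923 m/s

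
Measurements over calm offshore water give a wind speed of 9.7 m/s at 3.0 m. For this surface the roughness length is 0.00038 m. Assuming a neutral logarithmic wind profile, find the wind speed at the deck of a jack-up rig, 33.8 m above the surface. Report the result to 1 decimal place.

Log law: V(z) ∝ ln(z/z₀), so V₂/V₁ = ln(z₂/z₀) / ln(z₁/z₀).
ln(33.8/0.00038) = 11.3958, ln(3.0/0.00038) = 8.9740
V₂ = 9.7 × 11.3958/8.9740 = 9.7 × 1.2699 = 12.3178 m/s

12.3 m/s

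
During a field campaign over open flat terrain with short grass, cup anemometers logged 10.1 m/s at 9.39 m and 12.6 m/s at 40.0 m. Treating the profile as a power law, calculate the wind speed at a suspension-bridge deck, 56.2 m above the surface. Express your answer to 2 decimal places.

13.27 m/s

First find α: α = ln(V₂/V₁)/ln(z₂/z₁) = ln(12.6/10.1)/ln(40.0/9.39) = 0.22116/1.44923 = 0.1526
Extrapolate from 40.0 m to 56.2 m: V₃ = 12.6 × (56.2/40.0)^0.1526 = 12.6 × 1.0533 = 13.2711 m/s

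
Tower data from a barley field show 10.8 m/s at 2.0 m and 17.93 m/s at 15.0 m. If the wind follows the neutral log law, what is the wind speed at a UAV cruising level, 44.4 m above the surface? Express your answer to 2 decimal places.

Log law: V ∝ ln(z/z₀). From the pair, with r = V₁/V₂ = 0.60234,
ln z₀ = (ln z₁ − r·ln z₂)/(1 − r) = (0.6931 − 0.60234×2.7081)/0.39766 = -2.3589 → z₀ = 0.09453 m
V₃ = V₁ · ln(z₃/z₀)/ln(z₁/z₀) = 10.8 × 6.1521/3.0520 = 21.7701 m/s

21.77 m/s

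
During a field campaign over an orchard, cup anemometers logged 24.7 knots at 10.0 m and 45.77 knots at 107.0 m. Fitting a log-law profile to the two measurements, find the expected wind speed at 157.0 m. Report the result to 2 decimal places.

49.18 knots

Log law: V ∝ ln(z/z₀). From the pair, with r = V₁/V₂ = 0.53965,
ln z₀ = (ln z₁ − r·ln z₂)/(1 − r) = (2.3026 − 0.53965×4.6728)/0.46035 = -0.4760 → z₀ = 0.6213 m
V₃ = V₁ · ln(z₃/z₀)/ln(z₁/z₀) = 24.7 × 5.5323/2.7786 = 49.1783 knots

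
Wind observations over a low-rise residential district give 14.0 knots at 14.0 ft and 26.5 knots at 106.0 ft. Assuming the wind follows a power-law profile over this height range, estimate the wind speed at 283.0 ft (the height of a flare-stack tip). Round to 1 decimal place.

First find α: α = ln(V₂/V₁)/ln(z₂/z₁) = ln(26.5/14.0)/ln(106.0/14.0) = 0.63809/2.02438 = 0.3152
Extrapolate from 106.0 ft to 283.0 ft: V₃ = 26.5 × (283.0/106.0)^0.3152 = 26.5 × 1.3628 = 36.1138 knots

36.1 knots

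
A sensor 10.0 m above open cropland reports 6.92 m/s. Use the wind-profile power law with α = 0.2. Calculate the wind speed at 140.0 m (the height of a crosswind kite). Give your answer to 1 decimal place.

11.7 m/s

Power-law profile: V₂ = V₁ · (z₂/z₁)^α
V₂ = 6.92 × (140.0/10.0)^0.2 = 6.92 × (14.0000)^0.2
    = 6.92 × 1.6952 = 11.7309 m/s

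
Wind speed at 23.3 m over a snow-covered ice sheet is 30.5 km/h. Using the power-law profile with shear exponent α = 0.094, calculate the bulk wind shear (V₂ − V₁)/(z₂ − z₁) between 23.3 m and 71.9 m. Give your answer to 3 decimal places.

0.070 km/h/m

Power law: V₂ = V₁ · (z₂/z₁)^α = 30.5 × (3.0858)^0.094 = 33.9079 km/h
ΔV/Δz = (33.9079 − 30.5)/(71.9 − 23.3) = 3.4079/48.6000 = 0.07012 km/h/m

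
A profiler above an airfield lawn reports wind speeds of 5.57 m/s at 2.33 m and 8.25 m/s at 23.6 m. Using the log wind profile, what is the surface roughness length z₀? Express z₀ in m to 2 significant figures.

Log law: V(z) ∝ ln(z/z₀). With r = V₁/V₂ = 5.57/8.25 = 0.67515,
r · ln(z₂/z₀) = ln(z₁/z₀) ⇒ ln z₀ = (ln z₁ − r·ln z₂)/(1 − r)
ln z₀ = (0.84587 − 0.67515×3.16125) / 0.32485 = -3.9663
z₀ = exp(-3.9663) = 0.01894 m

z₀ ≈ 0.019 m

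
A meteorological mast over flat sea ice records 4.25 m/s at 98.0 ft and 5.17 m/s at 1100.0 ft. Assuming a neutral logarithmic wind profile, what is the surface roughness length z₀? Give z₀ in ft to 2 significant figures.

Log law: V(z) ∝ ln(z/z₀). With r = V₁/V₂ = 4.25/5.17 = 0.82205,
r · ln(z₂/z₀) = ln(z₁/z₀) ⇒ ln z₀ = (ln z₁ − r·ln z₂)/(1 − r)
ln z₀ = (4.58497 − 0.82205×7.00307) / 0.17795 = -6.5856
z₀ = exp(-6.5856) = 0.001380 ft

z₀ ≈ 0.0014 ft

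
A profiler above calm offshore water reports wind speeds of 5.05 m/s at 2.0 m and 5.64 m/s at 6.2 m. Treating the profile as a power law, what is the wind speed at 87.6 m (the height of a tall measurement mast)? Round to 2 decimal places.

7.30 m/s

First find α: α = ln(V₂/V₁)/ln(z₂/z₁) = ln(5.64/5.05)/ln(6.2/2.0) = 0.11050/1.13140 = 0.0977
Extrapolate from 6.2 m to 87.6 m: V₃ = 5.64 × (87.6/6.2)^0.0977 = 5.64 × 1.2952 = 7.3047 m/s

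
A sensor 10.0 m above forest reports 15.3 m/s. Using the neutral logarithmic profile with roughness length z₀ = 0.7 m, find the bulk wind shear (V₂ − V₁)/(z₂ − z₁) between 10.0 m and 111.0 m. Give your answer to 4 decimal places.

Log law: V₂ = V₁ · ln(z₂/z₀)/ln(z₁/z₀) = 15.3 × 5.0662/2.6593 = 29.1483 m/s
ΔV/Δz = (29.1483 − 15.3)/(111.0 − 10.0) = 13.8483/101.0000 = 0.13711 m/s/m

0.1371 m/s/m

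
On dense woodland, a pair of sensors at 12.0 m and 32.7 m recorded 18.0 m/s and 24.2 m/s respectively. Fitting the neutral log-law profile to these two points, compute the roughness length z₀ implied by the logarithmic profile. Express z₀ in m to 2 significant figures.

z₀ ≈ 0.65 m

Log law: V(z) ∝ ln(z/z₀). With r = V₁/V₂ = 18.0/24.2 = 0.74380,
r · ln(z₂/z₀) = ln(z₁/z₀) ⇒ ln z₀ = (ln z₁ − r·ln z₂)/(1 − r)
ln z₀ = (2.48491 − 0.74380×3.48738) / 0.25620 = -0.4255
z₀ = exp(-0.4255) = 0.6535 m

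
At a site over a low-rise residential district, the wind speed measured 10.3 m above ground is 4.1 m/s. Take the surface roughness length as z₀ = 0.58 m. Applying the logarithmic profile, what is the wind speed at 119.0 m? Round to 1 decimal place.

7.6 m/s

Log law: V(z) ∝ ln(z/z₀), so V₂/V₁ = ln(z₂/z₀) / ln(z₁/z₀).
ln(119.0/0.58) = 5.3239, ln(10.3/0.58) = 2.8769
V₂ = 4.1 × 5.3239/2.8769 = 4.1 × 1.8506 = 7.5873 m/s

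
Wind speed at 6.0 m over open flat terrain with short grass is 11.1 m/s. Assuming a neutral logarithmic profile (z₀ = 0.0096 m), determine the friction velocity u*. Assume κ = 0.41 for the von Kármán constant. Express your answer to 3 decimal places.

Log law: V(z) = (u*/κ) · ln(z/z₀) ⇒ u* = κ · V / ln(z/z₀)
u* = 0.41 × 11.1 / ln(6.0/0.0096) = 0.41 × 11.1 / 6.4378
   = 4.5510 / 6.4378 = 0.7069 m/s

u* ≈ 0.707 m/s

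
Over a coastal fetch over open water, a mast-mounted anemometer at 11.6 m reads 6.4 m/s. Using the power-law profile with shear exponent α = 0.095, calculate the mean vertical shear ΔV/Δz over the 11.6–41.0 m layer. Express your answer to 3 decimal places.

Power law: V₂ = V₁ · (z₂/z₁)^α = 6.4 × (3.5345)^0.095 = 7.2156 m/s
ΔV/Δz = (7.2156 − 6.4)/(41.0 − 11.6) = 0.8156/29.4000 = 0.02774 m/s/m

0.028 m/s/m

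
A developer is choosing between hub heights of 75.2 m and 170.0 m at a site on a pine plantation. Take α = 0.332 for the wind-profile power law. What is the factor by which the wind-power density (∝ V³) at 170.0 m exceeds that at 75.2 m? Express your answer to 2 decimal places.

2.25

Speed ratio: V_B/V_A = (z_B/z_A)^α = (170.0/75.2)^0.332 = (2.2606)^0.332 = 1.31101
Power-density ratio: P_B/P_A = (V_B/V_A)³ = (1.31101)³ = 2.25327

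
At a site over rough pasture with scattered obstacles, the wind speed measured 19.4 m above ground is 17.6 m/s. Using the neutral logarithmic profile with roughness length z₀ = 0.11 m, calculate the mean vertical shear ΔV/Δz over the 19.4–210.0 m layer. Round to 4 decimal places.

0.0425 m/s/m

Log law: V₂ = V₁ · ln(z₂/z₀)/ln(z₁/z₀) = 17.6 × 7.5544/5.1725 = 25.7044 m/s
ΔV/Δz = (25.7044 − 17.6)/(210.0 − 19.4) = 8.1044/190.6000 = 0.04252 m/s/m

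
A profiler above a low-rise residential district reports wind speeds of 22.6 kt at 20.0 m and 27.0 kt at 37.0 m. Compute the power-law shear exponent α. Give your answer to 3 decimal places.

Power law: V₂/V₁ = (z₂/z₁)^α ⇒ α = ln(V₂/V₁) / ln(z₂/z₁)
α = ln(27.0/22.6) / ln(37.0/20.0) = ln(1.1947) / ln(1.8500)
  = 0.17789 / 0.61519 = 0.28916

α ≈ 0.289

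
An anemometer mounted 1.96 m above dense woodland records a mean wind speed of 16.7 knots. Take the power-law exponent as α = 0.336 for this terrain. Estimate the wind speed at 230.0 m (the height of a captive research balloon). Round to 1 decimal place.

Power-law profile: V₂ = V₁ · (z₂/z₁)^α
V₂ = 16.7 × (230.0/1.96)^0.336 = 16.7 × (117.3469)^0.336
    = 16.7 × 4.9584 = 82.8055 knots

82.8 knots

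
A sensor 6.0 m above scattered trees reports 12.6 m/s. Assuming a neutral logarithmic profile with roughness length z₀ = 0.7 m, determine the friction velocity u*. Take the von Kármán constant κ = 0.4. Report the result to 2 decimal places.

Log law: V(z) = (u*/κ) · ln(z/z₀) ⇒ u* = κ · V / ln(z/z₀)
u* = 0.4 × 12.6 / ln(6.0/0.7) = 0.4 × 12.6 / 2.1484
   = 5.0400 / 2.1484 = 2.3459 m/s

u* ≈ 2.35 m/s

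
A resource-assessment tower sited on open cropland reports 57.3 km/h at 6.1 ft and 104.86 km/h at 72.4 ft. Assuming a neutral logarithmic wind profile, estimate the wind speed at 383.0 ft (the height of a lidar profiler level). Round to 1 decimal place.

136.9 km/h

Log law: V ∝ ln(z/z₀). From the pair, with r = V₁/V₂ = 0.54644,
ln z₀ = (ln z₁ − r·ln z₂)/(1 − r) = (1.8083 − 0.54644×4.2822)/0.45356 = -1.1723 → z₀ = 0.3097 ft
V₃ = V₁ · ln(z₃/z₀)/ln(z₁/z₀) = 57.3 × 7.1203/2.9806 = 136.8848 km/h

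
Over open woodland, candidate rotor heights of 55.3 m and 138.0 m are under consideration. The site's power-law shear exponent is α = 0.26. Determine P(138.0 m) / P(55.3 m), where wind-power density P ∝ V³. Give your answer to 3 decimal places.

Speed ratio: V_B/V_A = (z_B/z_A)^α = (138.0/55.3)^0.26 = (2.4955)^0.26 = 1.26841
Power-density ratio: P_B/P_A = (V_B/V_A)³ = (1.26841)³ = 2.04070

2.041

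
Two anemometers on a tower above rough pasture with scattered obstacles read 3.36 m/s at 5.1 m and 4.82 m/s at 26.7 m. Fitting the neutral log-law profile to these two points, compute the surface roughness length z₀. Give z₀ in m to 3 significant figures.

Log law: V(z) ∝ ln(z/z₀). With r = V₁/V₂ = 3.36/4.82 = 0.69710,
r · ln(z₂/z₀) = ln(z₁/z₀) ⇒ ln z₀ = (ln z₁ − r·ln z₂)/(1 − r)
ln z₀ = (1.62924 − 0.69710×3.28466) / 0.30290 = -2.1805
z₀ = exp(-2.1805) = 0.1130 m

z₀ ≈ 0.113 m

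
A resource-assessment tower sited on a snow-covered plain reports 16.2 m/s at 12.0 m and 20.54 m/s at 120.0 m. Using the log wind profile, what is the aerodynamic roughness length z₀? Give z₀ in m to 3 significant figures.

Log law: V(z) ∝ ln(z/z₀). With r = V₁/V₂ = 16.2/20.54 = 0.78870,
r · ln(z₂/z₀) = ln(z₁/z₀) ⇒ ln z₀ = (ln z₁ − r·ln z₂)/(1 − r)
ln z₀ = (2.48491 − 0.78870×4.78749) / 0.21130 = -6.1100
z₀ = exp(-6.1100) = 0.002221 m

z₀ ≈ 0.00222 m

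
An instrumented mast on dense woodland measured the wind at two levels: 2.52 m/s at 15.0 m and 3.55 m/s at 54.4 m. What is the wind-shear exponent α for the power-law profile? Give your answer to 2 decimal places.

Power law: V₂/V₁ = (z₂/z₁)^α ⇒ α = ln(V₂/V₁) / ln(z₂/z₁)
α = ln(3.55/2.52) / ln(54.4/15.0) = ln(1.4087) / ln(3.6267)
  = 0.34269 / 1.28831 = 0.26600

α ≈ 0.27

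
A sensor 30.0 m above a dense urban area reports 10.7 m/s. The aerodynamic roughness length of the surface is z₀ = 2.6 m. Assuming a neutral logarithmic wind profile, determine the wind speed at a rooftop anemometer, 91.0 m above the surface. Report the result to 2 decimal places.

Log law: V(z) ∝ ln(z/z₀), so V₂/V₁ = ln(z₂/z₀) / ln(z₁/z₀).
ln(91.0/2.6) = 3.5553, ln(30.0/2.6) = 2.4457
V₂ = 10.7 × 3.5553/2.4457 = 10.7 × 1.4537 = 15.5548 m/s

15.55 m/s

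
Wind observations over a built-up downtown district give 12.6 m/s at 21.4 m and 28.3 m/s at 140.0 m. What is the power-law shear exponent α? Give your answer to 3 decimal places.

Power law: V₂/V₁ = (z₂/z₁)^α ⇒ α = ln(V₂/V₁) / ln(z₂/z₁)
α = ln(28.3/12.6) / ln(140.0/21.4) = ln(2.2460) / ln(6.5421)
  = 0.80916 / 1.87825 = 0.43081

α ≈ 0.431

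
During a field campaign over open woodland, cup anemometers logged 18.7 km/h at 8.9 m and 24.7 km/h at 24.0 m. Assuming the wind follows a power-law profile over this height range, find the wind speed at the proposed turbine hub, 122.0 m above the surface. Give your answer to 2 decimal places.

38.98 km/h

First find α: α = ln(V₂/V₁)/ln(z₂/z₁) = ln(24.7/18.7)/ln(24.0/8.9) = 0.27828/0.99200 = 0.2805
Extrapolate from 24.0 m to 122.0 m: V₃ = 24.7 × (122.0/24.0)^0.2805 = 24.7 × 1.5779 = 38.9752 km/h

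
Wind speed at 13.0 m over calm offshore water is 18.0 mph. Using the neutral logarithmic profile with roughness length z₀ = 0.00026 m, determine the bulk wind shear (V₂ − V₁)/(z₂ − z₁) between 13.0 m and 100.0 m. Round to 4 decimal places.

Log law: V₂ = V₁ · ln(z₂/z₀)/ln(z₁/z₀) = 18.0 × 12.8600/10.8198 = 21.3942 mph
ΔV/Δz = (21.3942 − 18.0)/(100.0 − 13.0) = 3.3942/87.0000 = 0.03901 mph/m

0.0390 mph/m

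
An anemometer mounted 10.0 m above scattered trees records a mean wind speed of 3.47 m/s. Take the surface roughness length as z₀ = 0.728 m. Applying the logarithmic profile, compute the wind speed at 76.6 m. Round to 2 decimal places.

Log law: V(z) ∝ ln(z/z₀), so V₂/V₁ = ln(z₂/z₀) / ln(z₁/z₀).
ln(76.6/0.728) = 4.6561, ln(10.0/0.728) = 2.6200
V₂ = 3.47 × 4.6561/2.6200 = 3.47 × 1.7771 = 6.1665 m/s

6.17 m/s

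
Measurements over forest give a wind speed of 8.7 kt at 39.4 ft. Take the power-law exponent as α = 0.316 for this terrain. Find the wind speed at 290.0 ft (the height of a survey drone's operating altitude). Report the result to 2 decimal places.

16.35 kt

Power-law profile: V₂ = V₁ · (z₂/z₁)^α
V₂ = 8.7 × (290.0/39.4)^0.316 = 8.7 × (7.3604)^0.316
    = 8.7 × 1.8791 = 16.3478 kt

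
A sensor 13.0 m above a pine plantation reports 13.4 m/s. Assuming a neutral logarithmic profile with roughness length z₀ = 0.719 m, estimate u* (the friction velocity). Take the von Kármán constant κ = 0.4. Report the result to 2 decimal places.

Log law: V(z) = (u*/κ) · ln(z/z₀) ⇒ u* = κ · V / ln(z/z₀)
u* = 0.4 × 13.4 / ln(13.0/0.719) = 0.4 × 13.4 / 2.8948
   = 5.3600 / 2.8948 = 1.8516 m/s

u* ≈ 1.85 m/s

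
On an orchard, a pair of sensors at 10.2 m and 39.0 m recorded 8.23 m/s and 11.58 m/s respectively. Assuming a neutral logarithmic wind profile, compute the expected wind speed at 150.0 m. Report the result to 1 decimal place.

Log law: V ∝ ln(z/z₀). From the pair, with r = V₁/V₂ = 0.71071,
ln z₀ = (ln z₁ − r·ln z₂)/(1 − r) = (2.3224 − 0.71071×3.6636)/0.28929 = -0.9725 → z₀ = 0.3781 m
V₃ = V₁ · ln(z₃/z₀)/ln(z₁/z₀) = 8.23 × 5.9831/3.2949 = 14.9447 m/s

14.9 m/s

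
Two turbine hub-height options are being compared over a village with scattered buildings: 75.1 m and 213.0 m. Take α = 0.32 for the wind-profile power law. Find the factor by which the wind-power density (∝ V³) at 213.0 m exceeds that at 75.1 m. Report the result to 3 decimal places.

2.720

Speed ratio: V_B/V_A = (z_B/z_A)^α = (213.0/75.1)^0.32 = (2.8362)^0.32 = 1.39597
Power-density ratio: P_B/P_A = (V_B/V_A)³ = (1.39597)³ = 2.72038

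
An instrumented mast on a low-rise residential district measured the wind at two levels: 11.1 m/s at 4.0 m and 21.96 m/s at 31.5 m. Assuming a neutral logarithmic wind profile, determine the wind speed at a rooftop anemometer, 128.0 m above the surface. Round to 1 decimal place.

Log law: V ∝ ln(z/z₀). From the pair, with r = V₁/V₂ = 0.50546,
ln z₀ = (ln z₁ − r·ln z₂)/(1 − r) = (1.3863 − 0.50546×3.4500)/0.49454 = -0.7230 → z₀ = 0.4853 m
V₃ = V₁ · ln(z₃/z₀)/ln(z₁/z₀) = 11.1 × 5.5750/2.1093 = 29.3381 m/s

29.3 m/s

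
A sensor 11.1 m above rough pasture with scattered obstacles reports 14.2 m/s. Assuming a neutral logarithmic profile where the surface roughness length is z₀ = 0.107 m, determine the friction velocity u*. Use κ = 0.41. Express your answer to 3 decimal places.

Log law: V(z) = (u*/κ) · ln(z/z₀) ⇒ u* = κ · V / ln(z/z₀)
u* = 0.41 × 14.2 / ln(11.1/0.107) = 0.41 × 14.2 / 4.6419
   = 5.8220 / 4.6419 = 1.2542 m/s

u* ≈ 1.254 m/s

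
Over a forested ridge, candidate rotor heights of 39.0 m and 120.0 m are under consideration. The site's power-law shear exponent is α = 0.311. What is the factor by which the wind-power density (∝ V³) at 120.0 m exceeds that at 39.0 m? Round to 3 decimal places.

2.854

Speed ratio: V_B/V_A = (z_B/z_A)^α = (120.0/39.0)^0.311 = (3.0769)^0.311 = 1.41842
Power-density ratio: P_B/P_A = (V_B/V_A)³ = (1.41842)³ = 2.85373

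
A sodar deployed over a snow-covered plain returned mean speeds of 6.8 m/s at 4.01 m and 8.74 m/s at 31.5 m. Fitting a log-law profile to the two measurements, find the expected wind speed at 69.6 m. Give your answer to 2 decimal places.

Log law: V ∝ ln(z/z₀). From the pair, with r = V₁/V₂ = 0.77803,
ln z₀ = (ln z₁ − r·ln z₂)/(1 − r) = (1.3888 − 0.77803×3.4500)/0.22197 = -5.8360 → z₀ = 0.002920 m
V₃ = V₁ · ln(z₃/z₀)/ln(z₁/z₀) = 6.8 × 10.0788/7.2248 = 9.4862 m/s

9.49 m/s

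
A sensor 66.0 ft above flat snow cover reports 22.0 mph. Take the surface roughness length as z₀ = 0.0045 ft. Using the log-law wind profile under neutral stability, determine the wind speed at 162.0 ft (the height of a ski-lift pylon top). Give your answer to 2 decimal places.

Log law: V(z) ∝ ln(z/z₀), so V₂/V₁ = ln(z₂/z₀) / ln(z₁/z₀).
ln(162.0/0.0045) = 10.4913, ln(66.0/0.0045) = 9.5933
V₂ = 22.0 × 10.4913/9.5933 = 22.0 × 1.0936 = 24.0592 mph

24.06 mph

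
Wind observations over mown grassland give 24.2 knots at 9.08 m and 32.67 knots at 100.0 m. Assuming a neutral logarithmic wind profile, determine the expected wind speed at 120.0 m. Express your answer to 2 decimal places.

Log law: V ∝ ln(z/z₀). From the pair, with r = V₁/V₂ = 0.74074,
ln z₀ = (ln z₁ − r·ln z₂)/(1 − r) = (2.2061 − 0.74074×4.6052)/0.25926 = -4.6485 → z₀ = 0.009576 m
V₃ = V₁ · ln(z₃/z₀)/ln(z₁/z₀) = 24.2 × 9.4360/6.8546 = 33.3137 knots

33.31 knots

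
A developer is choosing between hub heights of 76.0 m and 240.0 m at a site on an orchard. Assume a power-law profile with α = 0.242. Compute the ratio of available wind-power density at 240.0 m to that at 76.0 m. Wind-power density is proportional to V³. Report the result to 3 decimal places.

Speed ratio: V_B/V_A = (z_B/z_A)^α = (240.0/76.0)^0.242 = (3.1579)^0.242 = 1.32085
Power-density ratio: P_B/P_A = (V_B/V_A)³ = (1.32085)³ = 2.30443

2.304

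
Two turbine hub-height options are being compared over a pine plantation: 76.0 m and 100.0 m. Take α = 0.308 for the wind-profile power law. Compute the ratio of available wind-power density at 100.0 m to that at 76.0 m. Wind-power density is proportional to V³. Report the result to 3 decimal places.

1.289

Speed ratio: V_B/V_A = (z_B/z_A)^α = (100.0/76.0)^0.308 = (1.3158)^0.308 = 1.08820
Power-density ratio: P_B/P_A = (V_B/V_A)³ = (1.08820)³ = 1.28863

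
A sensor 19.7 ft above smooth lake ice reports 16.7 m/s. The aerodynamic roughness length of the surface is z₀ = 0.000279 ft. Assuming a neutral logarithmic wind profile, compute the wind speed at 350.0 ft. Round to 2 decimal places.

21.00 m/s

Log law: V(z) ∝ ln(z/z₀), so V₂/V₁ = ln(z₂/z₀) / ln(z₁/z₀).
ln(350.0/0.000279) = 14.0422, ln(19.7/0.000279) = 11.1649
V₂ = 16.7 × 14.0422/11.1649 = 16.7 × 1.2577 = 21.0038 m/s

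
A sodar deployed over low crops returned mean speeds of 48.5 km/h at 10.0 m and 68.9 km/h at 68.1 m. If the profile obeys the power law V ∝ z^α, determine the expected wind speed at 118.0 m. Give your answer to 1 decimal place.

76.2 km/h

First find α: α = ln(V₂/V₁)/ln(z₂/z₁) = ln(68.9/48.5)/ln(68.1/10.0) = 0.35109/1.91839 = 0.1830
Extrapolate from 68.1 m to 118.0 m: V₃ = 68.9 × (118.0/68.1)^0.1830 = 68.9 × 1.1058 = 76.1923 km/h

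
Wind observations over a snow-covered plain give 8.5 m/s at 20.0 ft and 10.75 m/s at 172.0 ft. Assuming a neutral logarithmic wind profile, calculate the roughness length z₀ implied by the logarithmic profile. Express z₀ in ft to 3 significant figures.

z₀ ≈ 0.00590 ft

Log law: V(z) ∝ ln(z/z₀). With r = V₁/V₂ = 8.5/10.75 = 0.79070,
r · ln(z₂/z₀) = ln(z₁/z₀) ⇒ ln z₀ = (ln z₁ − r·ln z₂)/(1 − r)
ln z₀ = (2.99573 − 0.79070×5.14749) / 0.20930 = -5.1331
z₀ = exp(-5.1331) = 0.005898 ft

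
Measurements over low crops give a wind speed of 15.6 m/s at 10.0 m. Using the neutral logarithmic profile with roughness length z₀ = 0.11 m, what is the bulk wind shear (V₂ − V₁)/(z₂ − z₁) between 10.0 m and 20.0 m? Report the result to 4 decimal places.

Log law: V₂ = V₁ · ln(z₂/z₀)/ln(z₁/z₀) = 15.6 × 5.2030/4.5099 = 17.9977 m/s
ΔV/Δz = (17.9977 − 15.6)/(20.0 − 10.0) = 2.3977/10.0000 = 0.23977 m/s/m

0.2398 m/s/m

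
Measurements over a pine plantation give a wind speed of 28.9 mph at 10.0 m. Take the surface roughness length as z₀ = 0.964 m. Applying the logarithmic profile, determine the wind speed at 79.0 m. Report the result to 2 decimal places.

Log law: V(z) ∝ ln(z/z₀), so V₂/V₁ = ln(z₂/z₀) / ln(z₁/z₀).
ln(79.0/0.964) = 4.4061, ln(10.0/0.964) = 2.3392
V₂ = 28.9 × 4.4061/2.3392 = 28.9 × 1.8836 = 54.4348 mph

54.43 mph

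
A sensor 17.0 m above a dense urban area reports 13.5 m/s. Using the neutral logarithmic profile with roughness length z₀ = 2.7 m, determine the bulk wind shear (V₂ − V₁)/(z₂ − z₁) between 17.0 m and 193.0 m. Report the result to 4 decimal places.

0.1013 m/s/m

Log law: V₂ = V₁ · ln(z₂/z₀)/ln(z₁/z₀) = 13.5 × 4.2694/1.8400 = 31.3253 m/s
ΔV/Δz = (31.3253 − 13.5)/(193.0 − 17.0) = 17.8253/176.0000 = 0.10128 m/s/m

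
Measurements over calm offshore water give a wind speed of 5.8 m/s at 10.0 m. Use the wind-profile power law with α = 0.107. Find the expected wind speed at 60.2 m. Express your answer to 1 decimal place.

7.0 m/s

Power-law profile: V₂ = V₁ · (z₂/z₁)^α
V₂ = 5.8 × (60.2/10.0)^0.107 = 5.8 × (6.0200)^0.107
    = 5.8 × 1.2118 = 7.0282 m/s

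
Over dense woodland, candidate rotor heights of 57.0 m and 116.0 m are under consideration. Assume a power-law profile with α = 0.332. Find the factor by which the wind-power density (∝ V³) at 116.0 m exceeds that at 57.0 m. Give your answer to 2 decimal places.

Speed ratio: V_B/V_A = (z_B/z_A)^α = (116.0/57.0)^0.332 = (2.0351)^0.332 = 1.26605
Power-density ratio: P_B/P_A = (V_B/V_A)³ = (1.26605)³ = 2.02931

2.03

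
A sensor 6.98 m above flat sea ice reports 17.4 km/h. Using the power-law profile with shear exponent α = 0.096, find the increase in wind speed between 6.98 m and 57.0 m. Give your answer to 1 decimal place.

3.9 km/h

Power law: V₂ = V₁ · (z₂/z₁)^α = 17.4 × (8.1662)^0.096 = 21.2864 km/h
ΔV = 21.2864 − 17.4 = 3.8864 km/h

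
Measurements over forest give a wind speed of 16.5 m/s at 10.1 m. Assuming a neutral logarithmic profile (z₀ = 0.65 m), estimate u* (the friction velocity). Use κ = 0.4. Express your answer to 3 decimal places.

Log law: V(z) = (u*/κ) · ln(z/z₀) ⇒ u* = κ · V / ln(z/z₀)
u* = 0.4 × 16.5 / ln(10.1/0.65) = 0.4 × 16.5 / 2.7433
   = 6.6000 / 2.7433 = 2.4058 m/s

u* ≈ 2.406 m/s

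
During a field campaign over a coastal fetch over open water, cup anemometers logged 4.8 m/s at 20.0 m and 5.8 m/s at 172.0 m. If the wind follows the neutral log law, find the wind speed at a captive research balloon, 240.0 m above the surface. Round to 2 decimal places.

5.95 m/s

Log law: V ∝ ln(z/z₀). From the pair, with r = V₁/V₂ = 0.82759,
ln z₀ = (ln z₁ − r·ln z₂)/(1 − r) = (2.9957 − 0.82759×5.1475)/0.17241 = -7.3327 → z₀ = 0.0006538 m
V₃ = V₁ · ln(z₃/z₀)/ln(z₁/z₀) = 4.8 × 12.8134/10.3285 = 5.9548 m/s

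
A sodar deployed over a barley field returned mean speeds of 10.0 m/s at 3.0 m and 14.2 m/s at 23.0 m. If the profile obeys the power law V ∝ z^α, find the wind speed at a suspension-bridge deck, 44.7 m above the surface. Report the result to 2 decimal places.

15.92 m/s

First find α: α = ln(V₂/V₁)/ln(z₂/z₁) = ln(14.2/10.0)/ln(23.0/3.0) = 0.35066/2.03688 = 0.1722
Extrapolate from 23.0 m to 44.7 m: V₃ = 14.2 × (44.7/23.0)^0.1722 = 14.2 × 1.1212 = 15.9209 m/s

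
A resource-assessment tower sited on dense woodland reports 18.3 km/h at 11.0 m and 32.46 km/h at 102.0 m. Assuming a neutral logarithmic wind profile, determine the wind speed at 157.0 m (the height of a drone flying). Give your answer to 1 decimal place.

35.2 km/h

Log law: V ∝ ln(z/z₀). From the pair, with r = V₁/V₂ = 0.56377,
ln z₀ = (ln z₁ − r·ln z₂)/(1 − r) = (2.3979 − 0.56377×4.6250)/0.43623 = -0.4803 → z₀ = 0.6186 m
V₃ = V₁ · ln(z₃/z₀)/ln(z₁/z₀) = 18.3 × 5.5366/2.8782 = 35.2021 km/h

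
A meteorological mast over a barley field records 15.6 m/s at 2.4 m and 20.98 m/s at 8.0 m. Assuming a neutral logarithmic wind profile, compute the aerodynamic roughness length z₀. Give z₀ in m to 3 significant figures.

Log law: V(z) ∝ ln(z/z₀). With r = V₁/V₂ = 15.6/20.98 = 0.74357,
r · ln(z₂/z₀) = ln(z₁/z₀) ⇒ ln z₀ = (ln z₁ − r·ln z₂)/(1 − r)
ln z₀ = (0.87547 − 0.74357×2.07944) / 0.25643 = -2.6156
z₀ = exp(-2.6156) = 0.07312 m

z₀ ≈ 0.0731 m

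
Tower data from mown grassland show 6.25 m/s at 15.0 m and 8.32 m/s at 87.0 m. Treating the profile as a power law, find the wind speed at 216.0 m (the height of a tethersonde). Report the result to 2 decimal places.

First find α: α = ln(V₂/V₁)/ln(z₂/z₁) = ln(8.32/6.25)/ln(87.0/15.0) = 0.28608/1.75786 = 0.1627
Extrapolate from 87.0 m to 216.0 m: V₃ = 8.32 × (216.0/87.0)^0.1627 = 8.32 × 1.1595 = 9.6471 m/s

9.65 m/s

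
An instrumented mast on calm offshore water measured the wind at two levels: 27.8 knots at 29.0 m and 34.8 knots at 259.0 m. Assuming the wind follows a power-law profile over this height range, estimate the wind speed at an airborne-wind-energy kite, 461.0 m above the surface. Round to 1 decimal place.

First find α: α = ln(V₂/V₁)/ln(z₂/z₁) = ln(34.8/27.8)/ln(259.0/29.0) = 0.22458/2.18953 = 0.1026
Extrapolate from 259.0 m to 461.0 m: V₃ = 34.8 × (461.0/259.0)^0.1026 = 34.8 × 1.0609 = 36.9201 knots

36.9 knots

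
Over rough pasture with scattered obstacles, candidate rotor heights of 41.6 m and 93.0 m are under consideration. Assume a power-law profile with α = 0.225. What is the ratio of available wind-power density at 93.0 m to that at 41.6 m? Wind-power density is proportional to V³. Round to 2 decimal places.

1.72

Speed ratio: V_B/V_A = (z_B/z_A)^α = (93.0/41.6)^0.225 = (2.2356)^0.225 = 1.19843
Power-density ratio: P_B/P_A = (V_B/V_A)³ = (1.19843)³ = 1.72123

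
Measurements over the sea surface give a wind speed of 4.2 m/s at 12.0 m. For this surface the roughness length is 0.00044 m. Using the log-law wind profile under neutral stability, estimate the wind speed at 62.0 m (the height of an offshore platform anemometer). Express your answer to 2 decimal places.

4.88 m/s

Log law: V(z) ∝ ln(z/z₀), so V₂/V₁ = ln(z₂/z₀) / ln(z₁/z₀).
ln(62.0/0.00044) = 11.8559, ln(12.0/0.00044) = 10.2136
V₂ = 4.2 × 11.8559/10.2136 = 4.2 × 1.1608 = 4.8753 m/s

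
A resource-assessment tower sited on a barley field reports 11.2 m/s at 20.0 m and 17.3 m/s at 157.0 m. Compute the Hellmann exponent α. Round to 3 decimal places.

Power law: V₂/V₁ = (z₂/z₁)^α ⇒ α = ln(V₂/V₁) / ln(z₂/z₁)
α = ln(17.3/11.2) / ln(157.0/20.0) = ln(1.5446) / ln(7.8500)
  = 0.43479 / 2.06051 = 0.21101

α ≈ 0.211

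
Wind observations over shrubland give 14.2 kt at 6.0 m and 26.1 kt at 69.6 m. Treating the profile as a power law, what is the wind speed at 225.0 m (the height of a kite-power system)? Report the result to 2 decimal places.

34.93 kt

First find α: α = ln(V₂/V₁)/ln(z₂/z₁) = ln(26.1/14.2)/ln(69.6/6.0) = 0.60869/2.45101 = 0.2483
Extrapolate from 69.6 m to 225.0 m: V₃ = 26.1 × (225.0/69.6)^0.2483 = 26.1 × 1.3383 = 34.9293 kt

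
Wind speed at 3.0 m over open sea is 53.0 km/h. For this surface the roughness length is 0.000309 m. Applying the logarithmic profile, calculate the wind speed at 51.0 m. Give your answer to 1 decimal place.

69.4 km/h

Log law: V(z) ∝ ln(z/z₀), so V₂/V₁ = ln(z₂/z₀) / ln(z₁/z₀).
ln(51.0/0.000309) = 12.0140, ln(3.0/0.000309) = 9.1808
V₂ = 53.0 × 12.0140/9.1808 = 53.0 × 1.3086 = 69.3559 km/h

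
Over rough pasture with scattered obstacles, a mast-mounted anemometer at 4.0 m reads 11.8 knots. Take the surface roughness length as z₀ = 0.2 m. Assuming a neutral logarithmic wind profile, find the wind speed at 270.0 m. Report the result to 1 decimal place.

28.4 knots

Log law: V(z) ∝ ln(z/z₀), so V₂/V₁ = ln(z₂/z₀) / ln(z₁/z₀).
ln(270.0/0.2) = 7.2079, ln(4.0/0.2) = 2.9957
V₂ = 11.8 × 7.2079/2.9957 = 11.8 × 2.4060 = 28.3913 knots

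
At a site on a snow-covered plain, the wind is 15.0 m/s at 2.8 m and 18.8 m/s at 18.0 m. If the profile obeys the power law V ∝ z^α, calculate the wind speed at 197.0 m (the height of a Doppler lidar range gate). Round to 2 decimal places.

25.13 m/s

First find α: α = ln(V₂/V₁)/ln(z₂/z₁) = ln(18.8/15.0)/ln(18.0/2.8) = 0.22581/1.86075 = 0.1214
Extrapolate from 18.0 m to 197.0 m: V₃ = 18.8 × (197.0/18.0)^0.1214 = 18.8 × 1.3369 = 25.1343 m/s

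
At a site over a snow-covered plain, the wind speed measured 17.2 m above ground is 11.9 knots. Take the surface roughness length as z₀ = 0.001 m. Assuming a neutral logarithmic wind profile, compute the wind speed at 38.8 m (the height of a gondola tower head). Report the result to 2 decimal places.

12.89 knots

Log law: V(z) ∝ ln(z/z₀), so V₂/V₁ = ln(z₂/z₀) / ln(z₁/z₀).
ln(38.8/0.001) = 10.5662, ln(17.2/0.001) = 9.7527
V₂ = 11.9 × 10.5662/9.7527 = 11.9 × 1.0834 = 12.8926 knots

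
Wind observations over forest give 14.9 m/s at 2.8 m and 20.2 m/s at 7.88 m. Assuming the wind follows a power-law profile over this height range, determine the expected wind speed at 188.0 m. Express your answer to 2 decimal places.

First find α: α = ln(V₂/V₁)/ln(z₂/z₁) = ln(20.2/14.9)/ln(7.88/2.8) = 0.30432/1.03471 = 0.2941
Extrapolate from 7.88 m to 188.0 m: V₃ = 20.2 × (188.0/7.88)^0.2941 = 20.2 × 2.5420 = 51.3489 m/s

51.35 m/s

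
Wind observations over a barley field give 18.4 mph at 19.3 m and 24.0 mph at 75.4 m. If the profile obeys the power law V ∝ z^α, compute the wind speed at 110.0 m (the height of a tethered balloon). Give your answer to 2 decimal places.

25.83 mph

First find α: α = ln(V₂/V₁)/ln(z₂/z₁) = ln(24.0/18.4)/ln(75.4/19.3) = 0.26570/1.36270 = 0.1950
Extrapolate from 75.4 m to 110.0 m: V₃ = 24.0 × (110.0/75.4)^0.1950 = 24.0 × 1.0764 = 25.8341 mph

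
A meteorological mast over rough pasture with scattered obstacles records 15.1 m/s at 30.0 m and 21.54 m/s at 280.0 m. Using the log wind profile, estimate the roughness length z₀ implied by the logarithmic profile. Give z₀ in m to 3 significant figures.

Log law: V(z) ∝ ln(z/z₀). With r = V₁/V₂ = 15.1/21.54 = 0.70102,
r · ln(z₂/z₀) = ln(z₁/z₀) ⇒ ln z₀ = (ln z₁ − r·ln z₂)/(1 − r)
ln z₀ = (3.40120 − 0.70102×5.63479) / 0.29898 = -1.8360
z₀ = exp(-1.8360) = 0.1595 m

z₀ ≈ 0.159 m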